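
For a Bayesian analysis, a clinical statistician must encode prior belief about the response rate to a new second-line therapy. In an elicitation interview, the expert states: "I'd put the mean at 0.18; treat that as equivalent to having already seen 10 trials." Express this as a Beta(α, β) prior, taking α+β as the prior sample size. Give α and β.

Under the effective-sample-size interpretation, Beta(α, β) has prior mean α/(α+β) and prior sample size α+β.
So α+β = 10 and α/(α+β) = 0.18, giving α = 0.18·10 = 1.8 and β = 10 − 1.8 = 8.2.

α = 1.8, β = 8.2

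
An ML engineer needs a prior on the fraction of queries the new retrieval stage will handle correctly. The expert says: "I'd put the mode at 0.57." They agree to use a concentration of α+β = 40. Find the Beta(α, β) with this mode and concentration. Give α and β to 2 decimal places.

For α,β > 1 the Beta mode is (α−1)/(α+β−2). With α+β = 40, the mode is (α−1)/38.
Set (α−1)/38 = 0.57 → α = 1 + 0.57·38 = 22.66.
β = 40 − α = 17.34.

α = 22.66, β = 17.34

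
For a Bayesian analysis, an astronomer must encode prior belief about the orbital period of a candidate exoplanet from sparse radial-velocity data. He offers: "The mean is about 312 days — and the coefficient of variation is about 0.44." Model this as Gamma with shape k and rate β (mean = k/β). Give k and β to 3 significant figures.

For Gamma(k, rate β): mean = k/β, variance = k/β², so CV = 1/√k.
CV = 0.44, hence k = 1/CV² = 5.17.
Then β = k/mean = 5.17/312 = 0.0166.

k ≈ 5.17, β ≈ 0.0166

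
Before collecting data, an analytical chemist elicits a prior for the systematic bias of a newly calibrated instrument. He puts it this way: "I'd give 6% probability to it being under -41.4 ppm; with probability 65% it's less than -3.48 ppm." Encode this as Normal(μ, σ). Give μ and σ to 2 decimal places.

μ = -11.01, σ = 19.55

The p-quantile of Normal(μ,σ) is μ + z_p·σ, with z_{0.06} = -1.555 and z_{0.65} = 0.3853.
Eliminate σ: μ = (z₂·x₁ − z₁·x₂)/(z₂ − z₁) = (0.3853·-41.4 − (-1.555)·-3.48)/1.94 = -11.01.
Then σ = (x₂ − x₁)/(z₂ − z₁) = (-3.48 − -41.4)/1.94 = 19.55.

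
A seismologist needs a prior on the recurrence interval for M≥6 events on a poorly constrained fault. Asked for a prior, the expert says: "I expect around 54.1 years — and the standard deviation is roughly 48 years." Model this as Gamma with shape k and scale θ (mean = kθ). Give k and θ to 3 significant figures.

k ≈ 1.27, θ ≈ 42.6

For Gamma(k, scale θ): mean = kθ, variance = kθ², so CV = 1/√k.
CV = SD/mean = 48/54.1 = 0.8872, hence k = 1/CV² = 1.27.
Then θ = mean/k = 54.1/1.27 = 42.6.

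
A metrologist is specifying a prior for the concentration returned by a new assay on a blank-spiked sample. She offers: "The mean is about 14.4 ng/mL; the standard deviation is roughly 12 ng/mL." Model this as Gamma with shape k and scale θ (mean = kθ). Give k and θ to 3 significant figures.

k ≈ 1.44, θ ≈ 10

For Gamma(k, scale θ): mean = kθ, variance = kθ², so CV = 1/√k.
CV = SD/mean = 12/14.4 = 0.8333, hence k = 1/CV² = 1.44.
Then θ = mean/k = 14.4/1.44 = 10.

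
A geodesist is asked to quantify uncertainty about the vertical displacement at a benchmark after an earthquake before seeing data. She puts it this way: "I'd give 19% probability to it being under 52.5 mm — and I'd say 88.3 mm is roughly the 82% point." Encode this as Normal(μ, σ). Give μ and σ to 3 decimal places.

μ = 70.026, σ = 19.964

The p-quantile of Normal(μ,σ) is μ + z_p·σ, with z_{0.19} = -0.8779 and z_{0.82} = 0.9154.
Eliminate σ: μ = (z₂·x₁ − z₁·x₂)/(z₂ − z₁) = (0.9154·52.5 − (-0.8779)·88.3)/1.793 = 70.026.
Then σ = (x₂ − x₁)/(z₂ − z₁) = (88.3 − 52.5)/1.793 = 19.964.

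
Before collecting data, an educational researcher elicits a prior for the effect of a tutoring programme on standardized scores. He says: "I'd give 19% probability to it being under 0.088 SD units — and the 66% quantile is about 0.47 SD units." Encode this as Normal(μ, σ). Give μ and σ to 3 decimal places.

μ = 0.348, σ = 0.296

For Normal(μ,σ), the p-quantile is μ + z_p·σ. Here z_{0.19} = -0.8779, z_{0.66} = 0.4125.
So 0.088 = μ − 0.8779σ and 0.47 = μ + 0.4125σ.
Subtracting: σ = (0.47 − 0.088)/(0.4125 − (-0.8779)) = 0.296.
Then μ = 0.088 − (-0.8779)·0.296 = 0.348.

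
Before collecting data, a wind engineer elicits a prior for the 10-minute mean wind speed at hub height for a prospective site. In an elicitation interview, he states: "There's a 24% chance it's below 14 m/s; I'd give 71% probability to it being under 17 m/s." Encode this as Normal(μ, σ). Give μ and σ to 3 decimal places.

μ = 15.682, σ = 2.382

For Normal(μ,σ), the p-quantile is μ + z_p·σ. Here z_{0.24} = -0.7063, z_{0.71} = 0.5534.
So 14 = μ − 0.7063σ and 17 = μ + 0.5534σ.
Subtracting: σ = (17 − 14)/(0.5534 − (-0.7063)) = 2.382.
Then μ = 14 − (-0.7063)·2.382 = 15.682.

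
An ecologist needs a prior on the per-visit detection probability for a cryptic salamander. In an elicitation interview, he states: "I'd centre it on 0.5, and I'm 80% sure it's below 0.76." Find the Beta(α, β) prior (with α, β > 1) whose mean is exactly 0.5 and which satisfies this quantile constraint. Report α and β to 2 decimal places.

With mean 0.5 fixed, write α = 0.5s, β = 0.5s where s = α+β.
Need P(θ < 0.76) = 0.8 under Beta(0.5s, 0.5s). Normal approximation: (q−m)/√(m(1−m)/s) ≈ z_{0.8} = 0.842, so s ≈ 0.5·0.5·(0.842)²/(0.76−0.5)² = 2.6.
At s = 2.6: P(θ<0.76) ≈ 0.797. Adjusting to match 0.8 gives s ≈ 2.68.
So α = 0.5·2.68 ≈ 1.34, β = 0.5·2.68 ≈ 1.34.

α ≈ 1.34, β ≈ 1.34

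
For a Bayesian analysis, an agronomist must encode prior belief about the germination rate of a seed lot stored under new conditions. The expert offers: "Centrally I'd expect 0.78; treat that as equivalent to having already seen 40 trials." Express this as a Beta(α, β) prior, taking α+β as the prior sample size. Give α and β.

α = 31.2, β = 8.8

Under the effective-sample-size interpretation, Beta(α, β) has prior mean α/(α+β) and prior sample size α+β.
So α+β = 40 and α/(α+β) = 0.78, giving α = 0.78·40 = 31.2 and β = 40 − 31.2 = 8.8.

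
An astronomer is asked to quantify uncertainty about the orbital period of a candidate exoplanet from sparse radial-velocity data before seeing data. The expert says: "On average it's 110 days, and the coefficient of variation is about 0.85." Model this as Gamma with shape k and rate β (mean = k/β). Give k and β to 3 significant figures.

For Gamma(k, rate β): mean = k/β, variance = k/β², so CV = 1/√k.
CV = 0.85, hence k = 1/CV² = 1.38.
Then β = k/mean = 1.38/110 = 0.0126.

k ≈ 1.38, β ≈ 0.0126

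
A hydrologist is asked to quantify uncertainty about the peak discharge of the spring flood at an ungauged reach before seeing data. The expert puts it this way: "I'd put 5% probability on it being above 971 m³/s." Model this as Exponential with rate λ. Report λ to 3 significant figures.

P(T > 971.0) = e^(−λ·971.0) = 0.05, so λ = −ln(0.05)/971.0 = 0.00309.

λ ≈ 0.00309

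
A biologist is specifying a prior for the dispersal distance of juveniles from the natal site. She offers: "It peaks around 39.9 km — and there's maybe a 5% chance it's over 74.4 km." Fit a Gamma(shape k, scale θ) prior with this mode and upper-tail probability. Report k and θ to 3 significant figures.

Gamma(k,θ) with k>1 has mode (k−1)θ, so θ = 39.9/(k−1).
Need P(X < 74.4) = 0.95 with θ tied to k this way. Start at k = 2, θ = 39.9: P(X<74.4) ≈ 0.556.
Too low — raise k to concentrate. Iterating converges to k ≈ 8.17.
Then θ = 39.9/(8.17−1) ≈ 5.57.

k ≈ 8.17, θ ≈ 5.57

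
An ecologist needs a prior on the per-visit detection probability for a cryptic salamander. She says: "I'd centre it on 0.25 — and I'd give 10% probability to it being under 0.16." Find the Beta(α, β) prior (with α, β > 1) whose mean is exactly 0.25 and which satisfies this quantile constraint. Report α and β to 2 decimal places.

With mean 0.25 fixed, write α = 0.25s, β = 0.75s where s = α+β.
Need P(θ < 0.16) = 0.1 under Beta(0.25s, 0.75s). Normal approximation: (q−m)/√(m(1−m)/s) ≈ z_{0.1} = -1.28, so s ≈ 0.25·0.75·(-1.28)²/(0.16−0.25)² = 38.0.
At s = 38.0: P(θ<0.16) ≈ 0.089. Adjusting to match 0.1 gives s ≈ 34.70.
So α = 0.25·34.70 ≈ 8.68, β = 0.75·34.70 ≈ 26.03.

α ≈ 8.68, β ≈ 26.03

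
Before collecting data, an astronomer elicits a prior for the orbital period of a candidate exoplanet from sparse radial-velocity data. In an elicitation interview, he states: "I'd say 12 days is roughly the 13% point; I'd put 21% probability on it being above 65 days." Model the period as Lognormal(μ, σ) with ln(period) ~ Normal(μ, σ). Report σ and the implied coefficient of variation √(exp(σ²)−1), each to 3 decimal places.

σ ≈ 0.874, CV ≈ 1.071

If T ~ Lognormal(μ,σ) then ln T ~ Normal(μ,σ), so the p-quantile of ln T is μ + z_p·σ.
ln(12) = 2.485 and ln(65) = 4.174; z_{0.13} = -1.126, z_{0.79} = 0.8064.
σ = (4.174 − 2.485)/(0.8064 − (-1.126)) = 0.874.
μ = 2.485 − (-1.126)·0.874 = 3.469.
CV = √(exp(σ²)−1) = √(exp(0.7641)−1) = 1.071.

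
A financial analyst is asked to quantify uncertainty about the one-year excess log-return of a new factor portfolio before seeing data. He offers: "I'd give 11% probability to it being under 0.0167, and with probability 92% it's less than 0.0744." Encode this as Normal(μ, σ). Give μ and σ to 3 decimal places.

μ = 0.044, σ = 0.022

The p-quantile of Normal(μ,σ) is μ + z_p·σ, with z_{0.11} = -1.227 and z_{0.92} = 1.405.
Eliminate σ: μ = (z₂·x₁ − z₁·x₂)/(z₂ − z₁) = (1.405·0.0167 − (-1.227)·0.0744)/2.632 = 0.044.
Then σ = (x₂ − x₁)/(z₂ − z₁) = (0.0744 − 0.0167)/2.632 = 0.022.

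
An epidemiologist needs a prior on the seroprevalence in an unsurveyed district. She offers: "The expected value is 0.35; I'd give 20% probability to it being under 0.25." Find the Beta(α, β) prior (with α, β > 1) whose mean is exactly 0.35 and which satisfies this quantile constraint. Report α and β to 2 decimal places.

α ≈ 5.82, β ≈ 10.81

With mean 0.35 fixed, write α = 0.35s, β = 0.65s where s = α+β.
Need P(θ < 0.25) = 0.2 under Beta(0.35s, 0.65s). Normal approximation: (q−m)/√(m(1−m)/s) ≈ z_{0.2} = -0.842, so s ≈ 0.35·0.65·(-0.842)²/(0.25−0.35)² = 16.1.
At s = 16.1: P(θ<0.25) ≈ 0.204. Adjusting to match 0.2 gives s ≈ 16.63.
So α = 0.35·16.63 ≈ 5.82, β = 0.65·16.63 ≈ 10.81.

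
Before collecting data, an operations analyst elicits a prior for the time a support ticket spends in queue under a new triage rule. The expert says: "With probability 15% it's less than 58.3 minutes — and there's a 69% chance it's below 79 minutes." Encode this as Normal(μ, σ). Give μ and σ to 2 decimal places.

μ = 72.30, σ = 13.51

For Normal(μ,σ), the p-quantile is μ + z_p·σ. Here z_{0.15} = -1.036, z_{0.69} = 0.4959.
So 58.3 = μ − 1.036σ and 79 = μ + 0.4959σ.
Subtracting: σ = (79 − 58.3)/(0.4959 − (-1.036)) = 13.51.
Then μ = 58.3 − (-1.036)·13.51 = 72.30.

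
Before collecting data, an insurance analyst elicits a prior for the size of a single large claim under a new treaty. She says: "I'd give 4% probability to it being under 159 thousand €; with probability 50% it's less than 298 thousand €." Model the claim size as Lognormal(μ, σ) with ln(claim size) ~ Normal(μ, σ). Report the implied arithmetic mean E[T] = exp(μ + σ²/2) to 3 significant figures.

E[T] ≈ 318 thousand €

If T ~ Lognormal(μ,σ) then ln T ~ Normal(μ,σ), so the p-quantile of ln T is μ + z_p·σ.
ln(159) = 5.069 and ln(298) = 5.697; z_{0.04} = -1.751, z_{0.5} = 0.
σ = (5.697 − 5.069)/(0 − (-1.751)) = 0.359.
μ = 5.069 − (-1.751)·0.359 = 5.697.
E[T] = exp(μ + σ²/2) = exp(5.697 + 0.0644) = 318 thousand €.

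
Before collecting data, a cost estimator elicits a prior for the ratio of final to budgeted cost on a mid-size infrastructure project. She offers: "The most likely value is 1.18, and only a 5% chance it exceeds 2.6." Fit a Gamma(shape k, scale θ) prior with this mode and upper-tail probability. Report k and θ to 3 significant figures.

k ≈ 5.41, θ ≈ 0.268

Gamma(k,θ) with k>1 has mode (k−1)θ, so θ = 1.18/(k−1).
Need P(X < 2.6) = 0.95 with θ tied to k this way. Start at k = 2, θ = 1.18: P(X<2.6) ≈ 0.646.
Too low — raise k to concentrate. Iterating converges to k ≈ 5.41.
Then θ = 1.18/(5.41−1) ≈ 0.268.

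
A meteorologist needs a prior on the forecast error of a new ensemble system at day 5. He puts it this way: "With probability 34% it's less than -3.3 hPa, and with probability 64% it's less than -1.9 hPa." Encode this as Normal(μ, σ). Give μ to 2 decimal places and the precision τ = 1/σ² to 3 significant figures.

μ = -2.55, τ = 0.303

The p-quantile of Normal(μ,σ) is μ + z_p·σ, with z_{0.34} = -0.4125 and z_{0.64} = 0.3585.
Eliminate σ: μ = (z₂·x₁ − z₁·x₂)/(z₂ − z₁) = (0.3585·-3.3 − (-0.4125)·-1.9)/0.7709 = -2.55.
Then σ = (x₂ − x₁)/(z₂ − z₁) = (-1.9 − -3.3)/0.7709 = 1.82.
Precision τ = 1/σ² = 1/1.816² = 0.303.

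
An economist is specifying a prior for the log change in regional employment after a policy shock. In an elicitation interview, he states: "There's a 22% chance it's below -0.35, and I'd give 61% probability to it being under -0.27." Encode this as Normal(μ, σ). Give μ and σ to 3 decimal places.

The p-quantile of Normal(μ,σ) is μ + z_p·σ, with z_{0.22} = -0.7722 and z_{0.61} = 0.2793.
Eliminate σ: μ = (z₂·x₁ − z₁·x₂)/(z₂ − z₁) = (0.2793·-0.35 − (-0.7722)·-0.27)/1.052 = -0.291.
Then σ = (x₂ − x₁)/(z₂ − z₁) = (-0.27 − -0.35)/1.052 = 0.076.

μ = -0.291, σ = 0.076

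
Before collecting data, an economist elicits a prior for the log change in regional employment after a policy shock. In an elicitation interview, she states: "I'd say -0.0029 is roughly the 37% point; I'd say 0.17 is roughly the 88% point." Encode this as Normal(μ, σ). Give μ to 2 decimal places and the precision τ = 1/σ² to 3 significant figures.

The p-quantile of Normal(μ,σ) is μ + z_p·σ, with z_{0.37} = -0.3319 and z_{0.88} = 1.175.
Eliminate σ: μ = (z₂·x₁ − z₁·x₂)/(z₂ − z₁) = (1.175·-0.0029 − (-0.3319)·0.17)/1.507 = 0.04.
Then σ = (x₂ − x₁)/(z₂ − z₁) = (0.17 − -0.0029)/1.507 = 0.11.
Precision τ = 1/σ² = 1/0.1147² = 76.

μ = 0.04, τ = 76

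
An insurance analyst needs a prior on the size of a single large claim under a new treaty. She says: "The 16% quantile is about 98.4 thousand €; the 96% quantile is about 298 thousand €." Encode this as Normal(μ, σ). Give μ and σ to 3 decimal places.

The p-quantile of Normal(μ,σ) is μ + z_p·σ, with z_{0.16} = -0.9945 and z_{0.96} = 1.751.
Eliminate σ: μ = (z₂·x₁ − z₁·x₂)/(z₂ − z₁) = (1.751·98.4 − (-0.9945)·298)/2.745 = 170.707.
Then σ = (x₂ − x₁)/(z₂ − z₁) = (298 − 98.4)/2.745 = 72.710.

μ = 170.707, σ = 72.710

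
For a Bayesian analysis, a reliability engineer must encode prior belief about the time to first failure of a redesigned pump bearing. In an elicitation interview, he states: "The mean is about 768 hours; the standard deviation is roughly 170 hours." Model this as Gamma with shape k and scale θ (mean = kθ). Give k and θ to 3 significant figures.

k ≈ 20.4, θ ≈ 37.6

For Gamma(k, scale θ): mean = kθ, variance = kθ², so CV = 1/√k.
CV = SD/mean = 170/768 = 0.2214, hence k = 1/CV² = 20.4.
Then θ = mean/k = 768/20.4 = 37.6.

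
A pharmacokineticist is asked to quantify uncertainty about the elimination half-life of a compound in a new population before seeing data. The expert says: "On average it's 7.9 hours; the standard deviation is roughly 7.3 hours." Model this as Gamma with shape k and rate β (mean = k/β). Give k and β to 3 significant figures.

For Gamma(k, rate β): mean = k/β, variance = k/β², so CV = 1/√k.
CV = SD/mean = 7.3/7.9 = 0.9241, hence k = 1/CV² = 1.17.
Then β = k/mean = 1.17/7.9 = 0.148.

k ≈ 1.17, β ≈ 0.148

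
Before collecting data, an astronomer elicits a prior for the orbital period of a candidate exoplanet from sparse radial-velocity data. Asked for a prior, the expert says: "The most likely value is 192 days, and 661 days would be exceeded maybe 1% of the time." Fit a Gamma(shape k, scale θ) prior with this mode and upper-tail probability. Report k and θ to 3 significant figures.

k ≈ 3.85, θ ≈ 67.5

Gamma(k,θ) with k>1 has mode (k−1)θ, so θ = 192/(k−1).
Need P(X < 661) = 0.99 with θ tied to k this way. Start at k = 2, θ = 192: P(X<661) ≈ 0.858.
Too low — raise k to concentrate. Iterating converges to k ≈ 3.85.
Then θ = 192/(3.85−1) ≈ 67.5.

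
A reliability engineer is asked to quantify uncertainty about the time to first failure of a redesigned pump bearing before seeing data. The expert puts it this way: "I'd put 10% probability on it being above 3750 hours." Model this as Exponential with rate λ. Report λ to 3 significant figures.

P(T > 3750.0) = e^(−λ·3750.0) = 0.1, so λ = −ln(0.1)/3750.0 = 0.000614.

λ ≈ 0.000614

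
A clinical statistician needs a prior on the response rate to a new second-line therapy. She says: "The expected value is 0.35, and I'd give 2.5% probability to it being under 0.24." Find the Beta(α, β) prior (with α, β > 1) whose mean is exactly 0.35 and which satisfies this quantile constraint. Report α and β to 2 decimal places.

With mean 0.35 fixed, write α = 0.35s, β = 0.65s where s = α+β.
Need P(θ < 0.24) = 0.025 under Beta(0.35s, 0.65s). Normal approximation: (q−m)/√(m(1−m)/s) ≈ z_{0.025} = -1.96, so s ≈ 0.35·0.65·(-1.96)²/(0.24−0.35)² = 72.2.
At s = 72.2: P(θ<0.24) ≈ 0.019. Adjusting to match 0.025 gives s ≈ 65.32.
So α = 0.35·65.32 ≈ 22.86, β = 0.65·65.32 ≈ 42.46.

α ≈ 22.86, β ≈ 42.46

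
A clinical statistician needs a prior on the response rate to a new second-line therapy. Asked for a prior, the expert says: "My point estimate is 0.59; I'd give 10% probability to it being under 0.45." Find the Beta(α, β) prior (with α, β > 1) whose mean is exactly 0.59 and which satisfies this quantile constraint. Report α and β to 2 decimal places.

α ≈ 12.08, β ≈ 8.40

With mean 0.59 fixed, write α = 0.59s, β = 0.41s where s = α+β.
Need P(θ < 0.45) = 0.1 under Beta(0.59s, 0.41s). Normal approximation: (q−m)/√(m(1−m)/s) ≈ z_{0.1} = -1.28, so s ≈ 0.59·0.41·(-1.28)²/(0.45−0.59)² = 20.3.
At s = 20.3: P(θ<0.45) ≈ 0.101. Adjusting to match 0.1 gives s ≈ 20.48.
So α = 0.59·20.48 ≈ 12.08, β = 0.41·20.48 ≈ 8.40.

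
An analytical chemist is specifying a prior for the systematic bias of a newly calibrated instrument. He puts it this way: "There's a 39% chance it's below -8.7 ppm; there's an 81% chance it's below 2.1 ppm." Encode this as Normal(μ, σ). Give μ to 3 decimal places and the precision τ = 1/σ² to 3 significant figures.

μ = -6.093, τ = 0.0115

The p-quantile of Normal(μ,σ) is μ + z_p·σ, with z_{0.39} = -0.2793 and z_{0.81} = 0.8779.
Eliminate σ: μ = (z₂·x₁ − z₁·x₂)/(z₂ − z₁) = (0.8779·-8.7 − (-0.2793)·2.1)/1.157 = -6.093.
Then σ = (x₂ − x₁)/(z₂ − z₁) = (2.1 − -8.7)/1.157 = 9.333.
Precision τ = 1/σ² = 1/9.333² = 0.0115.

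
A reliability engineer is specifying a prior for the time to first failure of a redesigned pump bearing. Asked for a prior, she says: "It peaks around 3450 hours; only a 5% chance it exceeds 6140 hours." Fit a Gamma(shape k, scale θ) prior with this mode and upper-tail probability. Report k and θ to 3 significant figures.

k ≈ 9.39, θ ≈ 411

Gamma(k,θ) with k>1 has mode (k−1)θ, so θ = 3450/(k−1).
Need P(X < 6140) = 0.95 with θ tied to k this way. Start at k = 2, θ = 3450: P(X<6140) ≈ 0.531.
Too low — raise k to concentrate. Iterating converges to k ≈ 9.39.
Then θ = 3450/(9.39−1) ≈ 411.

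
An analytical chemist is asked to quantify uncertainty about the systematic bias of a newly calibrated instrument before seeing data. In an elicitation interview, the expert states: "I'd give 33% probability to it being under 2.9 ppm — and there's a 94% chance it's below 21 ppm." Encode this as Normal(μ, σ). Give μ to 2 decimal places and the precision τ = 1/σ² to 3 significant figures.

μ = 6.89, τ = 0.0121

The p-quantile of Normal(μ,σ) is μ + z_p·σ, with z_{0.33} = -0.4399 and z_{0.94} = 1.555.
Eliminate σ: μ = (z₂·x₁ − z₁·x₂)/(z₂ − z₁) = (1.555·2.9 − (-0.4399)·21)/1.995 = 6.89.
Then σ = (x₂ − x₁)/(z₂ − z₁) = (21 − 2.9)/1.995 = 9.07.
Precision τ = 1/σ² = 1/9.074² = 0.0121.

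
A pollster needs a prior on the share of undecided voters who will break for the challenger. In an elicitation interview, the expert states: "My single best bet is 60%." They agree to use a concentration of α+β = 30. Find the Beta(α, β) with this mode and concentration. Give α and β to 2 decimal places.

α = 17.80, β = 12.20

For α,β > 1 the Beta mode is (α−1)/(α+β−2). With α+β = 30, the mode is (α−1)/28.
Set (α−1)/28 = 0.6 → α = 1 + 0.6·28 = 17.80.
β = 30 − α = 12.20.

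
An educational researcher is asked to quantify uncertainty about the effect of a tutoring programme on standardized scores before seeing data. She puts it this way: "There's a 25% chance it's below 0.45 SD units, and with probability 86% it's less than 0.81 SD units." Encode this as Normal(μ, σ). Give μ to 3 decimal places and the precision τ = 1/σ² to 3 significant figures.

The p-quantile of Normal(μ,σ) is μ + z_p·σ, with z_{0.25} = -0.6745 and z_{0.86} = 1.08.
Eliminate σ: μ = (z₂·x₁ − z₁·x₂)/(z₂ − z₁) = (1.08·0.45 − (-0.6745)·0.81)/1.755 = 0.588.
Then σ = (x₂ − x₁)/(z₂ − z₁) = (0.81 − 0.45)/1.755 = 0.205.
Precision τ = 1/σ² = 1/0.2052² = 23.8.

μ = 0.588, τ = 23.8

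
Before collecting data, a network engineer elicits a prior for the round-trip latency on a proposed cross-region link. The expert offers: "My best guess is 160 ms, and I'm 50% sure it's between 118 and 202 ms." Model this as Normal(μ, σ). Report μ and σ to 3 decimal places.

A symmetric 50% interval runs μ ± z·σ with z = 0.6745.
Half-width = 42, so σ = 42/0.6745 = 62.269.
μ is the stated best guess, 160.000.

μ = 160.000, σ = 62.269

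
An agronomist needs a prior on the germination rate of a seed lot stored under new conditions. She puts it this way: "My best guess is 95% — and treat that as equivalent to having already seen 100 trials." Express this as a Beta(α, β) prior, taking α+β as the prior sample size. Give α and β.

α = 95, β = 5

Under the effective-sample-size interpretation, Beta(α, β) has prior mean α/(α+β) and prior sample size α+β.
So α+β = 100 and α/(α+β) = 0.95, giving α = 0.95·100 = 95 and β = 100 − 95 = 5.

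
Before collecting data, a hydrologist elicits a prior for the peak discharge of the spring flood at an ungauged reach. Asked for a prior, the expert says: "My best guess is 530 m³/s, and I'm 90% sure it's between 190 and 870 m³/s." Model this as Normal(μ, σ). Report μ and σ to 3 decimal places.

A symmetric 90% interval runs μ ± z·σ with z = 1.645.
Half-width = 340, so σ = 340/1.645 = 206.705.
μ is the stated best guess, 530.000.

μ = 530.000, σ = 206.705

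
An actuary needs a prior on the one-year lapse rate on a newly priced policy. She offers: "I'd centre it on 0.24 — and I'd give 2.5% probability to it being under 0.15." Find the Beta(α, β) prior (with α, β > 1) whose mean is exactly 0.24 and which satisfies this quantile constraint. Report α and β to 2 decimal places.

α ≈ 17.57, β ≈ 55.63

With mean 0.24 fixed, write α = 0.24s, β = 0.76s where s = α+β.
Need P(θ < 0.15) = 0.025 under Beta(0.24s, 0.76s). Normal approximation: (q−m)/√(m(1−m)/s) ≈ z_{0.025} = -1.96, so s ≈ 0.24·0.76·(-1.96)²/(0.15−0.24)² = 86.5.
At s = 86.5: P(θ<0.15) ≈ 0.016. Adjusting to match 0.025 gives s ≈ 73.20.
So α = 0.24·73.20 ≈ 17.57, β = 0.76·73.20 ≈ 55.63.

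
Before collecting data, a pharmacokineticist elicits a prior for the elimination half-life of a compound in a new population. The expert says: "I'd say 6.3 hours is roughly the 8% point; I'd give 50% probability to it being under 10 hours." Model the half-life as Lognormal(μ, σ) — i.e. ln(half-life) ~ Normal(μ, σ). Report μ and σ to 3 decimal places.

If T ~ Lognormal(μ,σ) then ln T ~ Normal(μ,σ), so the p-quantile of ln T is μ + z_p·σ.
ln(6.3) = 1.841 and ln(10) = 2.303; z_{0.08} = -1.405, z_{0.5} = 0.
σ = (2.303 − 1.841)/(0 − (-1.405)) = 0.329.
μ = 1.841 − (-1.405)·0.329 = 2.303.

μ ≈ 2.303, σ ≈ 0.329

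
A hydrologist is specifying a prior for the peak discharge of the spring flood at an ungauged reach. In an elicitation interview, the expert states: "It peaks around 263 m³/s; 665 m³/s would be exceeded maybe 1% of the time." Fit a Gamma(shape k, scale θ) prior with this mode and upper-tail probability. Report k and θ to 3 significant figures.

k ≈ 6.44, θ ≈ 48.3

Gamma(k,θ) with k>1 has mode (k−1)θ, so θ = 263/(k−1).
Need P(X < 665) = 0.99 with θ tied to k this way. Start at k = 2, θ = 263: P(X<665) ≈ 0.719.
Too low — raise k to concentrate. Iterating converges to k ≈ 6.44.
Then θ = 263/(6.44−1) ≈ 48.3.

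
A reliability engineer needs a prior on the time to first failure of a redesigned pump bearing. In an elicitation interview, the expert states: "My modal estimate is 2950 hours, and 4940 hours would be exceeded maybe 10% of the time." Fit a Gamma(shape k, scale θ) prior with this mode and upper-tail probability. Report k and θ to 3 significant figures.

k ≈ 8.11, θ ≈ 415

Gamma(k,θ) with k>1 has mode (k−1)θ, so θ = 2950/(k−1).
Need P(X < 4940) = 0.9 with θ tied to k this way. Start at k = 2, θ = 2950: P(X<4940) ≈ 0.499.
Too low — raise k to concentrate. Iterating converges to k ≈ 8.11.
Then θ = 2950/(8.11−1) ≈ 415.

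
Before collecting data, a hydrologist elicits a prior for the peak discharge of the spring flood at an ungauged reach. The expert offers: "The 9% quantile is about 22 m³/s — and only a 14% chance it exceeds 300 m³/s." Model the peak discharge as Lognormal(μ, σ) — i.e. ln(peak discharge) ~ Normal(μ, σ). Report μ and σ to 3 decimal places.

μ ≈ 4.538, σ ≈ 1.079

If T ~ Lognormal(μ,σ) then ln T ~ Normal(μ,σ), so the p-quantile of ln T is μ + z_p·σ.
ln(22) = 3.091 and ln(300) = 5.704; z_{0.09} = -1.341, z_{0.86} = 1.08.
σ = (5.704 − 3.091)/(1.08 − (-1.341)) = 1.079.
μ = 3.091 − (-1.341)·1.079 = 4.538.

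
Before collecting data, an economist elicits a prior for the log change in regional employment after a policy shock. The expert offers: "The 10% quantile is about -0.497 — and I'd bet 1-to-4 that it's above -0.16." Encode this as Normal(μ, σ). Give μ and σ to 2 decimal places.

The p-quantile of Normal(μ,σ) is μ + z_p·σ, with z_{0.1} = -1.282 and z_{0.8} = 0.8416.
Eliminate σ: μ = (z₂·x₁ − z₁·x₂)/(z₂ − z₁) = (0.8416·-0.497 − (-1.282)·-0.16)/2.123 = -0.29.
Then σ = (x₂ − x₁)/(z₂ − z₁) = (-0.16 − -0.497)/2.123 = 0.16.

μ = -0.29, σ = 0.16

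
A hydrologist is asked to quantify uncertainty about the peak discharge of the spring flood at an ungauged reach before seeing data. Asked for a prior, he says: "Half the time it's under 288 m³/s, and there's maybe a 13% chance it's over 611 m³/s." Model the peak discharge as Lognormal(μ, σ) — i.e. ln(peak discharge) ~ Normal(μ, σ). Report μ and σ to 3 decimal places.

μ ≈ 5.663, σ ≈ 0.668

If T ~ Lognormal(μ,σ) then ln T ~ Normal(μ,σ), so the p-quantile of ln T is μ + z_p·σ.
ln(288) = 5.663 and ln(611) = 6.415; z_{0.5} = 0, z_{0.87} = 1.126.
σ = (6.415 − 5.663)/(1.126 − (0)) = 0.668.
μ = 5.663 − (0)·0.668 = 5.663.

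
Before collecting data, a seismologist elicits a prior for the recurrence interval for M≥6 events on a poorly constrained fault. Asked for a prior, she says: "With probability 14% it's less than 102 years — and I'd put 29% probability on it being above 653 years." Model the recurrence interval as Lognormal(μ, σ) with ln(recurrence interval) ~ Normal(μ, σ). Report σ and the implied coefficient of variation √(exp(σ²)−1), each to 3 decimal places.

If T ~ Lognormal(μ,σ) then ln T ~ Normal(μ,σ), so the p-quantile of ln T is μ + z_p·σ.
ln(102) = 4.625 and ln(653) = 6.482; z_{0.14} = -1.08, z_{0.71} = 0.5534.
σ = (6.482 − 4.625)/(0.5534 − (-1.08)) = 1.136.
μ = 4.625 − (-1.08)·1.136 = 5.853.
CV = √(exp(σ²)−1) = √(exp(1.2915)−1) = 1.624.

σ ≈ 1.136, CV ≈ 1.624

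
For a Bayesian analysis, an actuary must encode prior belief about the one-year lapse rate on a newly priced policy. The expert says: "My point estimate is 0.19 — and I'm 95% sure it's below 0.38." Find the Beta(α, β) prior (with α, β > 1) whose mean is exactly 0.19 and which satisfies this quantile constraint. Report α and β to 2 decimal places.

With mean 0.19 fixed, write α = 0.19s, β = 0.81s where s = α+β.
Need P(θ < 0.38) = 0.95 under Beta(0.19s, 0.81s). Normal approximation: (q−m)/√(m(1−m)/s) ≈ z_{0.95} = 1.64, so s ≈ 0.19·0.81·(1.64)²/(0.38−0.19)² = 11.5.
At s = 11.5: P(θ<0.38) ≈ 0.935. Adjusting to match 0.95 gives s ≈ 13.92.
So α = 0.19·13.92 ≈ 2.65, β = 0.81·13.92 ≈ 11.28.

α ≈ 2.65, β ≈ 11.28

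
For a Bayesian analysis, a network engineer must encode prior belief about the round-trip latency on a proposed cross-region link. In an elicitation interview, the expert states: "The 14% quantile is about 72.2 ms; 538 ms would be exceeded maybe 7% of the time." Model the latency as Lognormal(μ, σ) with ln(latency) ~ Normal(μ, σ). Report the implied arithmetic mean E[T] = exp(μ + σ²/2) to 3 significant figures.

If T ~ Lognormal(μ,σ) then ln T ~ Normal(μ,σ), so the p-quantile of ln T is μ + z_p·σ.
ln(72.2) = 4.279 and ln(538) = 6.288; z_{0.14} = -1.08, z_{0.93} = 1.476.
σ = (6.288 − 4.279)/(1.476 − (-1.08)) = 0.786.
μ = 4.279 − (-1.08)·0.786 = 5.128.
E[T] = exp(μ + σ²/2) = exp(5.128 + 0.3087) = 230 ms.

E[T] ≈ 230 ms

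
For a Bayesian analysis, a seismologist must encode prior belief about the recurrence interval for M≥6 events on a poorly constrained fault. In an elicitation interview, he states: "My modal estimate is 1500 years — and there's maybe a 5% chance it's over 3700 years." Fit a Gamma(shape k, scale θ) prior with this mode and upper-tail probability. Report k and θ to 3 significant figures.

Gamma(k,θ) with k>1 has mode (k−1)θ, so θ = 1500/(k−1).
Need P(X < 3700) = 0.95 with θ tied to k this way. Start at k = 2, θ = 1500: P(X<3700) ≈ 0.706.
Too low — raise k to concentrate. Iterating converges to k ≈ 4.34.
Then θ = 1500/(4.34−1) ≈ 450.

k ≈ 4.34, θ ≈ 450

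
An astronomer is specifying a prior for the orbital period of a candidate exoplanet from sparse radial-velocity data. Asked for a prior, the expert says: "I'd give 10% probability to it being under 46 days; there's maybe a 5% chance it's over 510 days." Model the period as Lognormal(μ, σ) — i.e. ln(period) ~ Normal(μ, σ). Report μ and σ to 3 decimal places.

If T ~ Lognormal(μ,σ) then ln T ~ Normal(μ,σ), so the p-quantile of ln T is μ + z_p·σ.
ln(46) = 3.829 and ln(510) = 6.234; z_{0.1} = -1.282, z_{0.95} = 1.645.
σ = (6.234 − 3.829)/(1.645 − (-1.282)) = 0.822.
μ = 3.829 − (-1.282)·0.822 = 4.882.

μ ≈ 4.882, σ ≈ 0.822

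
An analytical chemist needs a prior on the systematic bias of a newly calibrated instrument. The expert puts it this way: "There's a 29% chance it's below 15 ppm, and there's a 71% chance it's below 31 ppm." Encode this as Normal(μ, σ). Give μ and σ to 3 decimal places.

μ = 23.000, σ = 14.456

The p-quantile of Normal(μ,σ) is μ + z_p·σ, with z_{0.29} = -0.5534 and z_{0.71} = 0.5534.
Eliminate σ: μ = (z₂·x₁ − z₁·x₂)/(z₂ − z₁) = (0.5534·15 − (-0.5534)·31)/1.107 = 23.000.
Then σ = (x₂ − x₁)/(z₂ − z₁) = (31 − 15)/1.107 = 14.456.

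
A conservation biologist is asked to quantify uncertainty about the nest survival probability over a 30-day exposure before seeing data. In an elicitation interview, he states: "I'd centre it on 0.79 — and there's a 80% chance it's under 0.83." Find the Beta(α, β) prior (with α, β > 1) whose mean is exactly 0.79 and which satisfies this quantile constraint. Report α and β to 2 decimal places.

With mean 0.79 fixed, write α = 0.79s, β = 0.21s where s = α+β.
Need P(θ < 0.83) = 0.8 under Beta(0.79s, 0.21s). Normal approximation: (q−m)/√(m(1−m)/s) ≈ z_{0.8} = 0.842, so s ≈ 0.79·0.21·(0.842)²/(0.83−0.79)² = 73.4.
At s = 73.4: P(θ<0.83) ≈ 0.796. Adjusting to match 0.8 gives s ≈ 75.62.
So α = 0.79·75.62 ≈ 59.74, β = 0.21·75.62 ≈ 15.88.

α ≈ 59.74, β ≈ 15.88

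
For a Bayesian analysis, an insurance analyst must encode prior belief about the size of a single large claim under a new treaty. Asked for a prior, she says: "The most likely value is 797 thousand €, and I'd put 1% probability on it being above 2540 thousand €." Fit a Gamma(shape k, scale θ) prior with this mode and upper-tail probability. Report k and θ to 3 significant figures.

k ≈ 4.3, θ ≈ 241

Gamma(k,θ) with k>1 has mode (k−1)θ, so θ = 797/(k−1).
Need P(X < 2540) = 0.99 with θ tied to k this way. Start at k = 2, θ = 797: P(X<2540) ≈ 0.827.
Too low — raise k to concentrate. Iterating converges to k ≈ 4.3.
Then θ = 797/(4.3−1) ≈ 241.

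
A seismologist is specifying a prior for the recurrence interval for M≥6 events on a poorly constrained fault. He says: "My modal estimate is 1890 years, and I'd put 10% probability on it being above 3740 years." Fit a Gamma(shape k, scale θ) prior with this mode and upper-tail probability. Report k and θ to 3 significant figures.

Gamma(k,θ) with k>1 has mode (k−1)θ, so θ = 1890/(k−1).
Need P(X < 3740) = 0.9 with θ tied to k this way. Start at k = 2, θ = 1890: P(X<3740) ≈ 0.588.
Too low — raise k to concentrate. Iterating converges to k ≈ 5.11.
Then θ = 1890/(5.11−1) ≈ 459.

k ≈ 5.11, θ ≈ 459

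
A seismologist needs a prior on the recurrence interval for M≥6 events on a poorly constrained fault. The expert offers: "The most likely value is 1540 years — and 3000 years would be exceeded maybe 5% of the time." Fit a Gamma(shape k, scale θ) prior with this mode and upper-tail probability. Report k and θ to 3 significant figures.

Gamma(k,θ) with k>1 has mode (k−1)θ, so θ = 1540/(k−1).
Need P(X < 3000) = 0.95 with θ tied to k this way. Start at k = 2, θ = 1540: P(X<3000) ≈ 0.580.
Too low — raise k to concentrate. Iterating converges to k ≈ 7.24.
Then θ = 1540/(7.24−1) ≈ 247.

k ≈ 7.24, θ ≈ 247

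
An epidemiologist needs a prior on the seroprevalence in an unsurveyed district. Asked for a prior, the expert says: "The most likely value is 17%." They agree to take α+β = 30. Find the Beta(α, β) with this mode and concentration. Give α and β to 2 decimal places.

For α,β > 1 the Beta mode is (α−1)/(α+β−2). With α+β = 30, the mode is (α−1)/28.
Set (α−1)/28 = 0.17 → α = 1 + 0.17·28 = 5.76.
β = 30 − α = 24.24.

α = 5.76, β = 24.24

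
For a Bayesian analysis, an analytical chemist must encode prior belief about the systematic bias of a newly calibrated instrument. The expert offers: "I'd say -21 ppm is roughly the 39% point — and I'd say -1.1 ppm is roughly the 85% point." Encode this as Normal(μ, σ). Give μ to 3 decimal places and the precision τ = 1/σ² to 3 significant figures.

The p-quantile of Normal(μ,σ) is μ + z_p·σ, with z_{0.39} = -0.2793 and z_{0.85} = 1.036.
Eliminate σ: μ = (z₂·x₁ − z₁·x₂)/(z₂ − z₁) = (1.036·-21 − (-0.2793)·-1.1)/1.316 = -16.775.
Then σ = (x₂ − x₁)/(z₂ − z₁) = (-1.1 − -21)/1.316 = 15.124.
Precision τ = 1/σ² = 1/15.12² = 0.00437.

μ = -16.775, τ = 0.00437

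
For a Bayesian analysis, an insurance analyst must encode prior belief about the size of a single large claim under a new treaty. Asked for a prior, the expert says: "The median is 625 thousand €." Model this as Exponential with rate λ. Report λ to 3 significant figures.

λ ≈ 0.00111

Exponential median = ln 2 / λ, so λ = ln 2 / 625.0 = 0.00111.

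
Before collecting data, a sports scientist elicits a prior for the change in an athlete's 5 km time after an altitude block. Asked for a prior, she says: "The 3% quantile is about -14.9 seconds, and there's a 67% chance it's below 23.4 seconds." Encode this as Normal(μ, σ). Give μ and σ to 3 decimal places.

The p-quantile of Normal(μ,σ) is μ + z_p·σ, with z_{0.03} = -1.881 and z_{0.67} = 0.4399.
Eliminate σ: μ = (z₂·x₁ − z₁·x₂)/(z₂ − z₁) = (0.4399·-14.9 − (-1.881)·23.4)/2.321 = 16.140.
Then σ = (x₂ − x₁)/(z₂ − z₁) = (23.4 − -14.9)/2.321 = 16.504.

μ = 16.140, σ = 16.504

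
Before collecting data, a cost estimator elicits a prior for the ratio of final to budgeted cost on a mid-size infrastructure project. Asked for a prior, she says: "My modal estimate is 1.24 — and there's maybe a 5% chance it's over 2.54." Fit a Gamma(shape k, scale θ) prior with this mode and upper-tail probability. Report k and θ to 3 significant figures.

k ≈ 6.38, θ ≈ 0.23

Gamma(k,θ) with k>1 has mode (k−1)θ, so θ = 1.24/(k−1).
Need P(X < 2.54) = 0.95 with θ tied to k this way. Start at k = 2, θ = 1.24: P(X<2.54) ≈ 0.607.
Too low — raise k to concentrate. Iterating converges to k ≈ 6.38.
Then θ = 1.24/(6.38−1) ≈ 0.23.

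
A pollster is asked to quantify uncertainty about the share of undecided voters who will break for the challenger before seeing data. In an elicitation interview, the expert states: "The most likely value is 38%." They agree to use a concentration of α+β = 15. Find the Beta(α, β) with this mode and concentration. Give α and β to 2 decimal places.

α = 5.94, β = 9.06

For α,β > 1 the Beta mode is (α−1)/(α+β−2). With α+β = 15, the mode is (α−1)/13.
Set (α−1)/13 = 0.38 → α = 1 + 0.38·13 = 5.94.
β = 15 − α = 9.06.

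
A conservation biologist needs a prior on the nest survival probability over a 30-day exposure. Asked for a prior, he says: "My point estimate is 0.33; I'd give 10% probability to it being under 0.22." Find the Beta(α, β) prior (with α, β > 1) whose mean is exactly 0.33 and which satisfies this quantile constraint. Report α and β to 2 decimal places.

With mean 0.33 fixed, write α = 0.33s, β = 0.67s where s = α+β.
Need P(θ < 0.22) = 0.1 under Beta(0.33s, 0.67s). Normal approximation: (q−m)/√(m(1−m)/s) ≈ z_{0.1} = -1.28, so s ≈ 0.33·0.67·(-1.28)²/(0.22−0.33)² = 30.0.
At s = 30.0: P(θ<0.22) ≈ 0.092. Adjusting to match 0.1 gives s ≈ 28.08.
So α = 0.33·28.08 ≈ 9.27, β = 0.67·28.08 ≈ 18.81.

α ≈ 9.27, β ≈ 18.81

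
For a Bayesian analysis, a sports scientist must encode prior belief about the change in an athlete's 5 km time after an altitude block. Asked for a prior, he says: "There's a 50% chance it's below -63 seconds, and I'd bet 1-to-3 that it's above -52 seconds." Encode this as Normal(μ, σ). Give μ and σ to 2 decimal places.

μ = -63.00, σ = 16.31

The p-quantile of Normal(μ,σ) is μ + z_p·σ, with z_{0.5} = 0 and z_{0.75} = 0.6745.
Eliminate σ: μ = (z₂·x₁ − z₁·x₂)/(z₂ − z₁) = (0.6745·-63 − (0)·-52)/0.6745 = -63.00.
Then σ = (x₂ − x₁)/(z₂ − z₁) = (-52 − -63)/0.6745 = 16.31.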